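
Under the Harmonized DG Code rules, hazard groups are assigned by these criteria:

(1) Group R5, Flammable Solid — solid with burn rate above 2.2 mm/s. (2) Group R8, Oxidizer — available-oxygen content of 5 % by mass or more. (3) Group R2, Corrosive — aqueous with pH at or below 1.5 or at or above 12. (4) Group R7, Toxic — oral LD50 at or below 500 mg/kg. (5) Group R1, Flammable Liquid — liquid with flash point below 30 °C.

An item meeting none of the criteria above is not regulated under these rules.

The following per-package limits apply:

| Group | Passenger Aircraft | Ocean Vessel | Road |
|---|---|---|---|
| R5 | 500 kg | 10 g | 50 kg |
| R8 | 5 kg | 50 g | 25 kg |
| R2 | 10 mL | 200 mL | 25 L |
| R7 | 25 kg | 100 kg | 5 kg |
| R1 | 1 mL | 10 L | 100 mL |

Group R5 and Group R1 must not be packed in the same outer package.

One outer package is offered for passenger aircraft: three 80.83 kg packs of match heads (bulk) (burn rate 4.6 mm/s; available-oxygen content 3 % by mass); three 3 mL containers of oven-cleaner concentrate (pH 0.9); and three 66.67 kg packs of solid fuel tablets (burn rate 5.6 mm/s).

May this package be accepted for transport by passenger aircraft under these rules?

Yes

The match heads (bulk) have burn rate 4.6 mm/s, which is > 2.2 mm/s, so they are Group R5 (Flammable Solid).
pH 0.9 meets the Group R2 criterion (Corrosive), so the oven-cleaner concentrate is Group R2.
Burn rate 5.6 mm/s meets the Group R5 criterion (Flammable Solid), so the solid fuel tablets are Group R5.
Total Group R5: (three 80.83 kg packs = 242.49 kg) + (three 66.67 kg packs = 200.01 kg) = 442.5 kg.
442.5 kg is within the passenger aircraft limit of 500 kg for Group R5.
Group R2 quantity: three 3 mL containers = 9 mL.
9 mL ≤ 10 mL (passenger aircraft limit, Group R2) — within limit.
The segregation rule (Group R5 with Group R1) does not apply to Group R5 with Group R2.
Every hazard group is within its passenger aircraft limit and no segregation rule is violated.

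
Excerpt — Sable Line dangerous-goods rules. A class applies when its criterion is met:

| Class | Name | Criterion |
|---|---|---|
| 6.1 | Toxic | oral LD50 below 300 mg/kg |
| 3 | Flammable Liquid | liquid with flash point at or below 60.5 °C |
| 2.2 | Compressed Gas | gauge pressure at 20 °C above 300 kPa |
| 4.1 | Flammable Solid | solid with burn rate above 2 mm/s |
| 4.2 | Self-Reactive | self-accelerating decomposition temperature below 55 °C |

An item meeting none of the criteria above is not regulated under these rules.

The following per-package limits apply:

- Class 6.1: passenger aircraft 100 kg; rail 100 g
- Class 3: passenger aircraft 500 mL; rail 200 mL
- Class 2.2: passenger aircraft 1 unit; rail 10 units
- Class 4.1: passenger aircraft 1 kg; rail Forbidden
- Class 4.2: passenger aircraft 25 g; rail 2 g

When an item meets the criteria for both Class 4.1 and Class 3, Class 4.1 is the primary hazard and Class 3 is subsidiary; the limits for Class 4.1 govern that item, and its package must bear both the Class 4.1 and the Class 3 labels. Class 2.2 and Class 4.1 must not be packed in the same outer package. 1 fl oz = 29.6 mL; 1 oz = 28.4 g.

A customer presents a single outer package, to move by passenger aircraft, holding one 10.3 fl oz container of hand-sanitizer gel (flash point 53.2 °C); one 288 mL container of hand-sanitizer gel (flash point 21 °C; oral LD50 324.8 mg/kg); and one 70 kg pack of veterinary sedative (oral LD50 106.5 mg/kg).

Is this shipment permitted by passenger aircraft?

With flash point 53.2 °C (≤ 60.5 °C), the hand-sanitizer gel falls in Class 3.
With flash point 21 °C (≤ 60.5 °C), the hand-sanitizer gel falls in Class 3.
The veterinary sedative has oral LD50 106.5 mg/kg, which is < 300 mg/kg, so it is Class 6.1 (Toxic).
Total Class 3: (one 10.3 fl oz container = 304.88 mL) + 288 mL = 592.88 mL.
592.88 mL exceeds the passenger aircraft limit of 500 mL for Class 3.
Class 6.1 quantity: 70 kg.
70 kg is within the passenger aircraft limit of 100 kg for Class 6.1.
The segregation rule (Class 2.2 with Class 4.1) does not apply to Class 3 with Class 6.1.

No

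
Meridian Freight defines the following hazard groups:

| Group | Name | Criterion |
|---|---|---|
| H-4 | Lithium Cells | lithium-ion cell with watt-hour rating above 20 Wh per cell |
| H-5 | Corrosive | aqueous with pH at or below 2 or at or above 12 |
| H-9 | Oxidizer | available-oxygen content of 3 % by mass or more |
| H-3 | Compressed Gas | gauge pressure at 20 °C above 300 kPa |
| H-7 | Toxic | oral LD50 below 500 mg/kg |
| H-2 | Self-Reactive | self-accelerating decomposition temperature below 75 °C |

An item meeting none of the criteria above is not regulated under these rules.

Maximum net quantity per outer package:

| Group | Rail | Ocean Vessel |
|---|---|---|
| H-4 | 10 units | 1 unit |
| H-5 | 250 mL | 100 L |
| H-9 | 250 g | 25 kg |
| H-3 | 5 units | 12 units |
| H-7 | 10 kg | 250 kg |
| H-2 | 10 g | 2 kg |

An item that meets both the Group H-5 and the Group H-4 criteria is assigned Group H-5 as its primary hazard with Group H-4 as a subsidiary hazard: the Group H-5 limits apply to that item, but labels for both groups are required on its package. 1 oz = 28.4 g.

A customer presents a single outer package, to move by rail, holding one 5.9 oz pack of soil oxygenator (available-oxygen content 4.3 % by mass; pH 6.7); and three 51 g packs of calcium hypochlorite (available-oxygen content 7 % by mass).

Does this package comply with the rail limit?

No

With available-oxygen content 4.3 % by mass (≥ 3 % by mass), the soil oxygenator falls in Group H-9.
With available-oxygen content 7 % by mass (≥ 3 % by mass), the calcium hypochlorite falls in Group H-9.
Total Group H-9: (one 5.9 oz pack = 167.56 g) + (three 51 g packs = 153 g) = 320.56 g.
That exceeds the Group H-9 rail limit of 250 g.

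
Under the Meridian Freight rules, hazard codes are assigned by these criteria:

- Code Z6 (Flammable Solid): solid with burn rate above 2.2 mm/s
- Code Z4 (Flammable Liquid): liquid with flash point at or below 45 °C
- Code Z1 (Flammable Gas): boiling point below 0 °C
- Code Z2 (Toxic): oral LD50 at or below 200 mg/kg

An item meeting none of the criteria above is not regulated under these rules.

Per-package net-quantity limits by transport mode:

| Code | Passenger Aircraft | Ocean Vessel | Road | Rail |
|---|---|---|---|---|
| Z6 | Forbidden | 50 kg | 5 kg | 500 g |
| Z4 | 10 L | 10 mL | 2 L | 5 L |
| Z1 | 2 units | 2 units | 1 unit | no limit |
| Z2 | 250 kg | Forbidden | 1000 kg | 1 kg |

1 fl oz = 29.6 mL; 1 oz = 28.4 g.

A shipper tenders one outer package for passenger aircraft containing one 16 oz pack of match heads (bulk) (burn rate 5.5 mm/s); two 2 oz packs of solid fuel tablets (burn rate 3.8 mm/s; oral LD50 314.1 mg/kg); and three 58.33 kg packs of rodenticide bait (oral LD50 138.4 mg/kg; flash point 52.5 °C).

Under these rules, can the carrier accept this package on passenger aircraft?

No

The match heads (bulk) have burn rate 5.5 mm/s, which is > 2.2 mm/s, so they are Code Z6 (Flammable Solid).
The solid fuel tablets have burn rate 3.8 mm/s, which is > 2.2 mm/s, so they are Code Z6 (Flammable Solid).
The rodenticide bait has oral LD50 138.4 mg/kg, which is ≤ 200 mg/kg, so it is Code Z2 (Toxic).
Total Code Z6: (one 16 oz pack = 454.4 g) + (two 2 oz packs = 113.6 g) = 568 g.
By passenger aircraft, Code Z6 is Forbidden regardless of quantity.
Code Z2 quantity: three 58.33 kg packs = 174.99 kg.
174.99 kg ≤ 250 kg (passenger aircraft limit, Code Z2) — within limit.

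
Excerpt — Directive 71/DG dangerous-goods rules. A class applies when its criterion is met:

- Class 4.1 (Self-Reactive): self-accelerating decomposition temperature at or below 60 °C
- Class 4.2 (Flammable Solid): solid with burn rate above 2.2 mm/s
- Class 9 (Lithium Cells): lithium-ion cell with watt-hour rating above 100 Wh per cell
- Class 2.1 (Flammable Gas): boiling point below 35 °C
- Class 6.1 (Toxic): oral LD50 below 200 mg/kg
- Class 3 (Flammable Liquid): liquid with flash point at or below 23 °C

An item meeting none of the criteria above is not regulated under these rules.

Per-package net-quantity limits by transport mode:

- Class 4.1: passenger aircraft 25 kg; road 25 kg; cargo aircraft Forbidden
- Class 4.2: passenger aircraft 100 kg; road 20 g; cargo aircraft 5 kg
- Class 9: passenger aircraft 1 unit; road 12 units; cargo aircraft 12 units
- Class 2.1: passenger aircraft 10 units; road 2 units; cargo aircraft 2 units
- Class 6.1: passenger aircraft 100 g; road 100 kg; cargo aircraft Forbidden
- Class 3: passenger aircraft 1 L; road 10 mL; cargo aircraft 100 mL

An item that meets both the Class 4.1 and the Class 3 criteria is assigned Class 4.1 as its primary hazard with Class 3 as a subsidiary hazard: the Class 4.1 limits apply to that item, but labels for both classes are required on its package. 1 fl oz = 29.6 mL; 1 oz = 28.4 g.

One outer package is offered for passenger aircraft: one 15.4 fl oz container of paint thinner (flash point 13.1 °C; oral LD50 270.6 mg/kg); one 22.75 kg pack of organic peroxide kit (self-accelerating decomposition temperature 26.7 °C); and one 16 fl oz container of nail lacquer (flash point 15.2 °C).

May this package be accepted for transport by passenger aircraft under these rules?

Flash point 13.1 °C meets the Class 3 criterion (Flammable Liquid), so the paint thinner is Class 3.
The organic peroxide kit has self-accelerating decomposition temperature 26.7 °C, which is ≤ 60 °C, so it is Class 4.1 (Self-Reactive).
With flash point 15.2 °C (≤ 23 °C), the nail lacquer falls in Class 3.
Total Class 3: (one 15.4 fl oz container = 455.84 mL) + (one 16 fl oz container = 473.6 mL) = 929.44 mL.
929.44 mL is within the passenger aircraft limit of 1 L for Class 3.
Class 4.1 quantity: 22.75 kg.
That is within the Class 4.1 passenger aircraft limit of 25 kg.
Every hazard class is within its passenger aircraft limit and no segregation rule is violated.

Yes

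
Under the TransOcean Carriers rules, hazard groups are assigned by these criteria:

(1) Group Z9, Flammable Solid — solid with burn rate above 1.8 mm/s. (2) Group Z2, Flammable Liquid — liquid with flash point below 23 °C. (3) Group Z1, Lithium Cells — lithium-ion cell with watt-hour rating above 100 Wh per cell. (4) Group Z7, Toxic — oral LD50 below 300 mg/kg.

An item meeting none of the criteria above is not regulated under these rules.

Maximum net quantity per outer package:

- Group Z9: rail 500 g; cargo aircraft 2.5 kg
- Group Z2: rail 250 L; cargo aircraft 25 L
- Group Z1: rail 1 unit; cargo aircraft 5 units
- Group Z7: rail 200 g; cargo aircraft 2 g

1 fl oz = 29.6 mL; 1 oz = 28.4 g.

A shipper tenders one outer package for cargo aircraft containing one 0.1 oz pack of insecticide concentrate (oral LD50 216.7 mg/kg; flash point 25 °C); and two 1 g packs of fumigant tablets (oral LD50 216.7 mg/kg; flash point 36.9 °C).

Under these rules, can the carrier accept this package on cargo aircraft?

The insecticide concentrate has oral LD50 216.7 mg/kg, which is < 300 mg/kg, so it is Group Z7 (Toxic).
Oral LD50 216.7 mg/kg meets the Group Z7 criterion (Toxic), so the fumigant tablets are Group Z7.
Group Z7 net quantity: (one 0.1 oz pack = 2.84 g) + (two 1 g packs = 2 g) = 4.84 g.
That exceeds the Group Z7 cargo aircraft limit of 2 g.

No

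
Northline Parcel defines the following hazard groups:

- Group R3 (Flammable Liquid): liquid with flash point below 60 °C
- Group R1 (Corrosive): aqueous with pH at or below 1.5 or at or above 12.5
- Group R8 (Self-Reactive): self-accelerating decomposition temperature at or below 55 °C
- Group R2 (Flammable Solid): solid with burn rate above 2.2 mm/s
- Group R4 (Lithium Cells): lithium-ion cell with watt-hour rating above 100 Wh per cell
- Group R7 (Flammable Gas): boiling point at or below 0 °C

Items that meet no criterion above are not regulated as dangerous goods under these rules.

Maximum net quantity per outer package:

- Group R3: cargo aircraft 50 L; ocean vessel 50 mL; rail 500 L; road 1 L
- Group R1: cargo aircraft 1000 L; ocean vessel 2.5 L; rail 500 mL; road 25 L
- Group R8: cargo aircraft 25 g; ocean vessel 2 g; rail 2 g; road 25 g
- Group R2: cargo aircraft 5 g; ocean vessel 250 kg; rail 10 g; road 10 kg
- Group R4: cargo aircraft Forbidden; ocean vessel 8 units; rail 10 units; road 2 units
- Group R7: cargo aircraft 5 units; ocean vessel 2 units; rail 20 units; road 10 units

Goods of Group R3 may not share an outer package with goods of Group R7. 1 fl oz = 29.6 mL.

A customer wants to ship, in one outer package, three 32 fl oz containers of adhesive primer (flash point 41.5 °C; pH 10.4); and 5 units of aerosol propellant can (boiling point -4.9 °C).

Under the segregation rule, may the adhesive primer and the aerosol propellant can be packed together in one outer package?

No

Flash point 41.5 °C meets the Group R3 criterion (Flammable Liquid), so the adhesive primer is Group R3.
With boiling point -4.9 °C (≤ 0 °C), the aerosol propellant can falls in Group R7.
Group R3 and Group R7 may not share an outer package.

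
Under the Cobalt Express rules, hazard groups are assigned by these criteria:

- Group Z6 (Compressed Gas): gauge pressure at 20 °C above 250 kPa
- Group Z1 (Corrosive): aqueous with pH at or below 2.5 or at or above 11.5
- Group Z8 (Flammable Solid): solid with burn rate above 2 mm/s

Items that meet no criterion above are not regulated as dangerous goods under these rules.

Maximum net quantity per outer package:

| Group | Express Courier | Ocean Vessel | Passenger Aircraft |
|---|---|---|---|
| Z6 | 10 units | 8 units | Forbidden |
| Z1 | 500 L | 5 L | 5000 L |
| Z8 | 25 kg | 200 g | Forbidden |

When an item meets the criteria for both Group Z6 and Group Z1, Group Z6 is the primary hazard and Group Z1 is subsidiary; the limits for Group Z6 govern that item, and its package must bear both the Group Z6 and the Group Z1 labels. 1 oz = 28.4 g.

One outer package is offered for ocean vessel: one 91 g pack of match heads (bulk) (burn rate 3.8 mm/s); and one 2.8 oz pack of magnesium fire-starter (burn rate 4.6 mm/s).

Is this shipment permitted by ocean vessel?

Yes

Match heads (bulk): burn rate 3.8 mm/s > 2 mm/s → Group Z8 (Flammable Solid).
Magnesium fire-starter: burn rate 4.6 mm/s > 2 mm/s → Group Z8 (Flammable Solid).
Group Z8 net quantity: 91 g + (one 2.8 oz pack = 79.52 g) = 170.52 g.
170.52 g is within the ocean vessel limit of 200 g for Group Z8.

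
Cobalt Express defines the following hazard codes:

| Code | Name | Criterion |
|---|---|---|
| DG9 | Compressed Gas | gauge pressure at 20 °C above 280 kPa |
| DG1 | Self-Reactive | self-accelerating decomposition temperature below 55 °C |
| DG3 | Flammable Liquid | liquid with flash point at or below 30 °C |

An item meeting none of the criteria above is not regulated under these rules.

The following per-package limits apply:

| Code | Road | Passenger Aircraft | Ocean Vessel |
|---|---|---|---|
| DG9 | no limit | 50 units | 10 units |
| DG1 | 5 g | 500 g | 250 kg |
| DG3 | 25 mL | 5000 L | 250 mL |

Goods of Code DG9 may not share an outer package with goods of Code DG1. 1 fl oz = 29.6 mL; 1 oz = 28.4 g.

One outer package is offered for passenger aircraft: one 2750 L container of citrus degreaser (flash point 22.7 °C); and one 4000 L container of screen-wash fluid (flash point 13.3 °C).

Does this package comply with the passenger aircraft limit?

Citrus degreaser: flash point 22.7 °C ≤ 30 °C → Code DG3 (Flammable Liquid).
The screen-wash fluid has flash point 13.3 °C, which is ≤ 30 °C, so it is Code DG3 (Flammable Liquid).
Total Code DG3: 2750 L + 4000 L = 6750 L.
That exceeds the Code DG3 passenger aircraft limit of 5000 L.

No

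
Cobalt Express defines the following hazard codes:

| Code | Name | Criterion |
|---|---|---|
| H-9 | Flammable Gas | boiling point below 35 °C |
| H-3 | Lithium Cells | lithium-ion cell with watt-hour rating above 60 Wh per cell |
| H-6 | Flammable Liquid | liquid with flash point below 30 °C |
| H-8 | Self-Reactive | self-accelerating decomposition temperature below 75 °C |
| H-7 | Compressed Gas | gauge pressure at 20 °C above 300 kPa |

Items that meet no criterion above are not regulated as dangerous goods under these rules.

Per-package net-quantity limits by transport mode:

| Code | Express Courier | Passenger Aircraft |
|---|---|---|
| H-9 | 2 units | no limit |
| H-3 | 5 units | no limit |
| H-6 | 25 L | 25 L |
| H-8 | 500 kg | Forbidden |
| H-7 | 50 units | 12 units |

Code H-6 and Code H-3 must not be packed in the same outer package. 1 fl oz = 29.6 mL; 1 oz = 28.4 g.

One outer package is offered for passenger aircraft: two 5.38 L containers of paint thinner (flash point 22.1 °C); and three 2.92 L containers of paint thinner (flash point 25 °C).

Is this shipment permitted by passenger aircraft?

Yes

With flash point 22.1 °C (< 30 °C), the paint thinner falls in Code H-6.
Paint thinner: flash point 25 °C < 30 °C → Code H-6 (Flammable Liquid).
Total Code H-6: (two 5.38 L containers = 10.76 L) + (three 2.92 L containers = 8.76 L) = 19.52 L.
19.52 L is within the passenger aircraft limit of 25 L for Code H-6.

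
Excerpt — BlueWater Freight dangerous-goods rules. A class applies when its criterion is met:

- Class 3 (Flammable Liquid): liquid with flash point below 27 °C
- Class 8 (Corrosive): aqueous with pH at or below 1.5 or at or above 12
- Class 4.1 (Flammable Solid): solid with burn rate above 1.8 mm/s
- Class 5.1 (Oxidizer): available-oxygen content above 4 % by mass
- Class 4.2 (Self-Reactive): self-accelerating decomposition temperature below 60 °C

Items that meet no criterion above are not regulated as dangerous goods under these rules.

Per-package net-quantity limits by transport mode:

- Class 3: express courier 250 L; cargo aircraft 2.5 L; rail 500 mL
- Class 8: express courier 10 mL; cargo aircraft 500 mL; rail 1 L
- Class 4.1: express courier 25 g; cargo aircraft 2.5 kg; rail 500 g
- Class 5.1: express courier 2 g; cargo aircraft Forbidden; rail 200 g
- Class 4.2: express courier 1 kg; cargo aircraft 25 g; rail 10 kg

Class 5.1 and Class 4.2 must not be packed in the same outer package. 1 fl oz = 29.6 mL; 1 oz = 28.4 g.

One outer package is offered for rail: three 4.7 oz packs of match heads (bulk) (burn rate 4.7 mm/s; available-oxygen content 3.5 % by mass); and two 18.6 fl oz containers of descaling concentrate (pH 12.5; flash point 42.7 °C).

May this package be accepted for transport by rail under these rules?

No

Burn rate 4.7 mm/s meets the Class 4.1 criterion (Flammable Solid), so the match heads (bulk) are Class 4.1.
Descaling concentrate: pH 12.5 ≥ 12 → Class 8 (Corrosive).
Class 8 quantity: two 18.6 fl oz containers = 1101.12 mL.
1101.12 mL exceeds the rail limit of 1 L for Class 8.
Class 4.1 quantity: three 4.7 oz packs = 400.44 g.
400.44 g ≤ 500 g (rail limit, Class 4.1) — within limit.
The segregation rule (Class 5.1 with Class 4.2) does not apply to Class 8 with Class 4.1.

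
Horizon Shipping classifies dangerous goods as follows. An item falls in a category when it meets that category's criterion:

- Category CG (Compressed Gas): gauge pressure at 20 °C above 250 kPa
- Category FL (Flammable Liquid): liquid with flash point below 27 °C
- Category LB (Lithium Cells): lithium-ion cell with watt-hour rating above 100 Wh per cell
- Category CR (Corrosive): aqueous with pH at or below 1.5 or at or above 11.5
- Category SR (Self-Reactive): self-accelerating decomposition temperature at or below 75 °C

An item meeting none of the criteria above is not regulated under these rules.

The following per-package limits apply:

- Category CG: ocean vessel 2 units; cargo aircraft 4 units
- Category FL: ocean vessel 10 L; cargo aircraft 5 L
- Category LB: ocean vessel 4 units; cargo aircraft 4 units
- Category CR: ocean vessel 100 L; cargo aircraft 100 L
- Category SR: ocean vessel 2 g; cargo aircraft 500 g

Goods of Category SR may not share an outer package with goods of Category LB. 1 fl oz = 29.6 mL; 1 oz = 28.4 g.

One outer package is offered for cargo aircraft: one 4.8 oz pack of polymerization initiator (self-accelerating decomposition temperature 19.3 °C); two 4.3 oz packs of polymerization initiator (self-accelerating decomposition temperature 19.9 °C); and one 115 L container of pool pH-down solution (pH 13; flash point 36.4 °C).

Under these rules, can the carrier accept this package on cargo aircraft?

The polymerization initiator has self-accelerating decomposition temperature 19.3 °C, which is ≤ 75 °C, so it is Category SR (Self-Reactive).
With self-accelerating decomposition temperature 19.9 °C (≤ 75 °C), the polymerization initiator falls in Category SR.
pH 13 meets the Category CR criterion (Corrosive), so the pool pH-down solution is Category CR.
Category SR net quantity: (one 4.8 oz pack = 136.32 g) + (two 4.3 oz packs = 244.24 g) = 380.56 g.
380.56 g is within the cargo aircraft limit of 500 g for Category SR.
Category CR quantity: 115 L.
That exceeds the Category CR cargo aircraft limit of 100 L.
The segregation rule (Category SR with Category LB) does not apply to Category SR with Category CR.

No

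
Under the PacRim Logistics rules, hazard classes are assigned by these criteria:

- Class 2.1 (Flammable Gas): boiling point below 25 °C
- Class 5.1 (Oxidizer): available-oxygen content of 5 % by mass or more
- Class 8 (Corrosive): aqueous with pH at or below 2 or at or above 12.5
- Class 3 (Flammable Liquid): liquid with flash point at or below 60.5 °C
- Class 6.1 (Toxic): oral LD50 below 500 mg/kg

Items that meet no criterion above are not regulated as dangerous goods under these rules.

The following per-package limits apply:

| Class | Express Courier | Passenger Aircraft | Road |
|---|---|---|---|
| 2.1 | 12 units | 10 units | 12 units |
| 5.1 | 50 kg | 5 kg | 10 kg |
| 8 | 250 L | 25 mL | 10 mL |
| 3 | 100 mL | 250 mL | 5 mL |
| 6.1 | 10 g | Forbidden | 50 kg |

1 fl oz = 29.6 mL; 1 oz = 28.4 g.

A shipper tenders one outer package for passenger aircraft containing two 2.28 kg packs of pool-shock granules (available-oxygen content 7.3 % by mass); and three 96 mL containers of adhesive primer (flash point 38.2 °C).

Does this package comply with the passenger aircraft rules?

No

With available-oxygen content 7.3 % by mass (≥ 5 % by mass), the pool-shock granules fall in Class 5.1.
The adhesive primer has flash point 38.2 °C, which is ≤ 60.5 °C, so it is Class 3 (Flammable Liquid).
Class 5.1 quantity: two 2.28 kg packs = 4.56 kg.
That is within the Class 5.1 passenger aircraft limit of 5 kg.
Class 3 quantity: three 96 mL containers = 288 mL.
288 mL > 250 mL (passenger aircraft limit, Class 3) — over the limit.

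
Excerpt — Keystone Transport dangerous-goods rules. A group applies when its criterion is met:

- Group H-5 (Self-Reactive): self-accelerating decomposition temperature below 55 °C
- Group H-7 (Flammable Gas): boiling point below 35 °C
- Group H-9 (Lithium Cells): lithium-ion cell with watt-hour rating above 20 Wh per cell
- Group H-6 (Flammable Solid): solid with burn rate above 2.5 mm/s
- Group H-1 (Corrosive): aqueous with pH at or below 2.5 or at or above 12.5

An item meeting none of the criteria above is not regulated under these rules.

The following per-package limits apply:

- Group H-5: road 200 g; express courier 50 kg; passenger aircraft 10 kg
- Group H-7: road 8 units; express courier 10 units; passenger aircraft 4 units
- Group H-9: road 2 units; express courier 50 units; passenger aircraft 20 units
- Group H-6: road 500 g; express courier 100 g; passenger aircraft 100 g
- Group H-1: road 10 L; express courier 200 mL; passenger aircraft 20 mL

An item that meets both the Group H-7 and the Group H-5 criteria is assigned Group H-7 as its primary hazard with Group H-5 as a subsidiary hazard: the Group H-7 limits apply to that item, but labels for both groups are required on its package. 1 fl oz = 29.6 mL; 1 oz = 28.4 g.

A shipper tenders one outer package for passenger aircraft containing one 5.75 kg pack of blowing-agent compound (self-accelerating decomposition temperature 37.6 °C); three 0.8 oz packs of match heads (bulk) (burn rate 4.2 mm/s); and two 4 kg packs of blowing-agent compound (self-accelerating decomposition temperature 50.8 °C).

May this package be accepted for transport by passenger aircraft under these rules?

No

Self-accelerating decomposition temperature 37.6 °C meets the Group H-5 criterion (Self-Reactive), so the blowing-agent compound is Group H-5.
With burn rate 4.2 mm/s (> 2.5 mm/s), the match heads (bulk) fall in Group H-6.
Self-accelerating decomposition temperature 50.8 °C meets the Group H-5 criterion (Self-Reactive), so the blowing-agent compound is Group H-5.
Group H-5 net quantity: 5.75 kg + (two 4 kg packs = 8 kg) = 13.75 kg.
13.75 kg > 10 kg (passenger aircraft limit, Group H-5) — over the limit.
Group H-6 quantity: three 0.8 oz packs = 68.16 g.
68.16 g is within the passenger aircraft limit of 100 g for Group H-6.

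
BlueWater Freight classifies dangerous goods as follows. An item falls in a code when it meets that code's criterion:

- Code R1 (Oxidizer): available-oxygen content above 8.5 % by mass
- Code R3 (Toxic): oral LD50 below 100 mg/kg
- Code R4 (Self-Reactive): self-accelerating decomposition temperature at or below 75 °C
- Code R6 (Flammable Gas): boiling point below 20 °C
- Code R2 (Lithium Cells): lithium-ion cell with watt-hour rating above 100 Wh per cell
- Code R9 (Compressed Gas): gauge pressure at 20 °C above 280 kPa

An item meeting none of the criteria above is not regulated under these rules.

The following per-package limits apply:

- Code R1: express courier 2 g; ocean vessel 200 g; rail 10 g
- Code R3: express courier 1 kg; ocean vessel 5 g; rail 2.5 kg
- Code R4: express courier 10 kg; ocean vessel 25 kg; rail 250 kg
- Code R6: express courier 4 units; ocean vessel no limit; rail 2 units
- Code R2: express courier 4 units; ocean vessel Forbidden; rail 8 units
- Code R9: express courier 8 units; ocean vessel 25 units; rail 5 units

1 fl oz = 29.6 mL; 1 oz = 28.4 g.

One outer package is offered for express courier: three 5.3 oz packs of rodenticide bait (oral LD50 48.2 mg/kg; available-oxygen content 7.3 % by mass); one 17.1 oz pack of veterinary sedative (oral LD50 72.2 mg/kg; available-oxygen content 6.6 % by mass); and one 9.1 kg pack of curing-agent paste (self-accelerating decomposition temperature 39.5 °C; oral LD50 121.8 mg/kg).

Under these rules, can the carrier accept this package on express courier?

Oral LD50 48.2 mg/kg meets the Code R3 criterion (Toxic), so the rodenticide bait is Code R3.
The veterinary sedative has oral LD50 72.2 mg/kg, which is < 100 mg/kg, so it is Code R3 (Toxic).
With self-accelerating decomposition temperature 39.5 °C (≤ 75 °C), the curing-agent paste falls in Code R4.
Code R3 net quantity: (three 5.3 oz packs = 451.56 g) + (one 17.1 oz pack = 485.64 g) = 937.2 g.
937.2 g ≤ 1 kg (express courier limit, Code R3) — within limit.
Code R4 quantity: 9.1 kg.
That is within the Code R4 express courier limit of 10 kg.
Every hazard code is within its express courier limit and no segregation rule is violated.

Yes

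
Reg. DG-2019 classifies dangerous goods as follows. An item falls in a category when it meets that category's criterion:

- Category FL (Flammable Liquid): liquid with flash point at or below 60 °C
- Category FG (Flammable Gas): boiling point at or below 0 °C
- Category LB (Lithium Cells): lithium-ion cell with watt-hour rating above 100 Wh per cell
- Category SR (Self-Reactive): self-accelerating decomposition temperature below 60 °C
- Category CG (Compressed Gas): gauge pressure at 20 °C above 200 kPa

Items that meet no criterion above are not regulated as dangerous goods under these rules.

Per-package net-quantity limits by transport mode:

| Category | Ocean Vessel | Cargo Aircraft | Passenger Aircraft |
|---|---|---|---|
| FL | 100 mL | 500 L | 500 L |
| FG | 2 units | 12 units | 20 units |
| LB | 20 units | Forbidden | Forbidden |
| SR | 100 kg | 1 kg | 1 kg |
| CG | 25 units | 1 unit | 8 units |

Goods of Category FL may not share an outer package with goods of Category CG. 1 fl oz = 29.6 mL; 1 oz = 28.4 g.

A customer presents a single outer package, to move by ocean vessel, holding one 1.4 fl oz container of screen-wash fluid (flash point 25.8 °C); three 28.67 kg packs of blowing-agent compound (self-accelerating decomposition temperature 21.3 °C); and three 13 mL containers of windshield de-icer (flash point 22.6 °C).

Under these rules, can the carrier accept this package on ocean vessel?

Yes

Screen-wash fluid: flash point 25.8 °C ≤ 60 °C → Category FL (Flammable Liquid).
Blowing-agent compound: self-accelerating decomposition temperature 21.3 °C < 60 °C → Category SR (Self-Reactive).
The windshield de-icer has flash point 22.6 °C, which is ≤ 60 °C, so it is Category FL (Flammable Liquid).
Category FL net quantity: (one 1.4 fl oz container = 41.44 mL) + (three 13 mL containers = 39 mL) = 80.44 mL.
80.44 mL is within the ocean vessel limit of 100 mL for Category FL.
Category SR quantity: three 28.67 kg packs = 86.01 kg.
That is within the Category SR ocean vessel limit of 100 kg.
The segregation rule (Category FL with Category CG) does not apply to Category FL with Category SR.
Every hazard category is within its ocean vessel limit and no segregation rule is violated.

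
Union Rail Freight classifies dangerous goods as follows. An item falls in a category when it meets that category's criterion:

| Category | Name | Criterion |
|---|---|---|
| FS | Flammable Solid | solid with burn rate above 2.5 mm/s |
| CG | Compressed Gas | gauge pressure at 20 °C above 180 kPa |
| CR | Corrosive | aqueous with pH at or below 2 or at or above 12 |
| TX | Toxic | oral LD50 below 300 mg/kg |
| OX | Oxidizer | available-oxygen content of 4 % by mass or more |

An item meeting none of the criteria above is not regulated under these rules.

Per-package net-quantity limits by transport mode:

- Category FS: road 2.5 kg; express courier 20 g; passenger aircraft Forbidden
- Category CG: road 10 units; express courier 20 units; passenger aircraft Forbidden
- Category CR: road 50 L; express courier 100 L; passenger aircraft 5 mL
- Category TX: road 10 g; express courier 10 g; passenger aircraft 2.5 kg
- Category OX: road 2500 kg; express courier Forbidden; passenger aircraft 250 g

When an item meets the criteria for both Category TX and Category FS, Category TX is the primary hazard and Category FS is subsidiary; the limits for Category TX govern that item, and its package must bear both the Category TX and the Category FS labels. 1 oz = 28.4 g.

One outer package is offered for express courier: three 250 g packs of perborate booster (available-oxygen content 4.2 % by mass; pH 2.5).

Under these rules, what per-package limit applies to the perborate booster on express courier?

Perborate booster: available-oxygen content 4.2 % by mass ≥ 4 % by mass → Category OX (Oxidizer).
The express courier limit for Category OX is Forbidden.

Forbidden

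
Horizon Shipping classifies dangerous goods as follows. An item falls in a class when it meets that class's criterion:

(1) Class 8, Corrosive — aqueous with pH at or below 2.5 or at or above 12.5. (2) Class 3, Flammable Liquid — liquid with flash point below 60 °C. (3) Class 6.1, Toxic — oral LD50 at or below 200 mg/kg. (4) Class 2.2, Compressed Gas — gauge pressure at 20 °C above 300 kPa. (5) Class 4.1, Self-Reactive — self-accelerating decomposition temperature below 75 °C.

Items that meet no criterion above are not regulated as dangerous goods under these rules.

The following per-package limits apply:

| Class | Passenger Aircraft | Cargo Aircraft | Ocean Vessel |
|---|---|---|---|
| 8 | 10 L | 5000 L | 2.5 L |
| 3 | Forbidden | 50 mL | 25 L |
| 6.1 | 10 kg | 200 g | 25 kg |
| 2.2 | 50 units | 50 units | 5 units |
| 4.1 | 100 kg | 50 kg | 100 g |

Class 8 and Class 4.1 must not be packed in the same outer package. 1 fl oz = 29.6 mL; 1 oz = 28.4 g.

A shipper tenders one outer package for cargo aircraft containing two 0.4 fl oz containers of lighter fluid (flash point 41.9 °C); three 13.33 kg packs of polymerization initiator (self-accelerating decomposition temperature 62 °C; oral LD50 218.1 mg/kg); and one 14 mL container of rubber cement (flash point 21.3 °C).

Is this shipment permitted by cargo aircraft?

The lighter fluid has flash point 41.9 °C, which is < 60 °C, so it is Class 3 (Flammable Liquid).
The polymerization initiator has self-accelerating decomposition temperature 62 °C, which is < 75 °C, so it is Class 4.1 (Self-Reactive).
Flash point 21.3 °C meets the Class 3 criterion (Flammable Liquid), so the rubber cement is Class 3.
Total Class 3: (two 0.4 fl oz containers = 23.68 mL) + 14 mL = 37.68 mL.
37.68 mL ≤ 50 mL (cargo aircraft limit, Class 3) — within limit.
Class 4.1 quantity: three 13.33 kg packs = 39.99 kg.
39.99 kg ≤ 50 kg (cargo aircraft limit, Class 4.1) — within limit.
The segregation rule (Class 8 with Class 4.1) does not apply to Class 3 with Class 4.1.
Every hazard class is within its cargo aircraft limit and no segregation rule is violated.

Yes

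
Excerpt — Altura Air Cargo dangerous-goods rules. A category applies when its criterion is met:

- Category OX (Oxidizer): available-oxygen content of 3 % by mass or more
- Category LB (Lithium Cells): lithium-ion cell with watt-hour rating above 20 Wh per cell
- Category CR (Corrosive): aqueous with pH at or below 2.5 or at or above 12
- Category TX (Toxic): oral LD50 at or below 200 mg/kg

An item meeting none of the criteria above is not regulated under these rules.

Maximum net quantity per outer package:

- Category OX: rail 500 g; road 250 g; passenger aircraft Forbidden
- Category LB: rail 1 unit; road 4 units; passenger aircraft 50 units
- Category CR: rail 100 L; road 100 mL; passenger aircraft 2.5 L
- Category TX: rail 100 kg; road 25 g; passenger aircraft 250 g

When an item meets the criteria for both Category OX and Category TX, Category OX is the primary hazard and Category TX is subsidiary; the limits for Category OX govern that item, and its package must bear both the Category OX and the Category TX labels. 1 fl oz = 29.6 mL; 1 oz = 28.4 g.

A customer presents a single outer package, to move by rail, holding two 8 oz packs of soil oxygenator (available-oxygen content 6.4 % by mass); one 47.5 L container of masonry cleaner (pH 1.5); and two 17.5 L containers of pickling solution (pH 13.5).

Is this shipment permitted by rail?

Yes

Soil oxygenator: available-oxygen content 6.4 % by mass ≥ 3 % by mass → Category OX (Oxidizer).
The masonry cleaner has pH 1.5, which is ≤ 2.5, so it is Category CR (Corrosive).
pH 13.5 meets the Category CR criterion (Corrosive), so the pickling solution is Category CR.
Total Category CR: 47.5 L + (two 17.5 L containers = 35 L) = 82.5 L.
82.5 L ≤ 100 L (rail limit, Category CR) — within limit.
Category OX quantity: two 8 oz packs = 454.4 g.
That is within the Category OX rail limit of 500 g.
Every hazard category is within its rail limit and no segregation rule is violated.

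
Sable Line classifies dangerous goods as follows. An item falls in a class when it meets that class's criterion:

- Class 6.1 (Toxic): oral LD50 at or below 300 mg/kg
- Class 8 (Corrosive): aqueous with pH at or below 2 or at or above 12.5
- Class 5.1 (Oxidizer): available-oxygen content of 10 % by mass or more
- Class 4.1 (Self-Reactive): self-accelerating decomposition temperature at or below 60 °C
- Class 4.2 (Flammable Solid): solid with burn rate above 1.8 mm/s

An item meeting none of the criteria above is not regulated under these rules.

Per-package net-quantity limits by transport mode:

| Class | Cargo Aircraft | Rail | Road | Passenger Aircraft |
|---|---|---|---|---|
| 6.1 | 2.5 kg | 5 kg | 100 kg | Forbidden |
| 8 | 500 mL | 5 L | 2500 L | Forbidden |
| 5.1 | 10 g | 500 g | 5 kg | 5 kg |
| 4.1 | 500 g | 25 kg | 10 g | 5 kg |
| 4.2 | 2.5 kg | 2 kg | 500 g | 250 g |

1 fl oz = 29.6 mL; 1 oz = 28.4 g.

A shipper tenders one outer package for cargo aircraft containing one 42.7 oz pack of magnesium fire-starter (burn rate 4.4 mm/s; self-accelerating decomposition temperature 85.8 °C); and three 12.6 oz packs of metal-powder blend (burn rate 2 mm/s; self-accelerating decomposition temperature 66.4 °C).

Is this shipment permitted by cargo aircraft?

Yes

The magnesium fire-starter has burn rate 4.4 mm/s, which is > 1.8 mm/s, so it is Class 4.2 (Flammable Solid).
The metal-powder blend has burn rate 2 mm/s, which is > 1.8 mm/s, so it is Class 4.2 (Flammable Solid).
Total Class 4.2: (one 42.7 oz pack = 1212.68 g) + (three 12.6 oz packs = 1073.52 g) = 2286.2 g.
That is within the Class 4.2 cargo aircraft limit of 2.5 kg.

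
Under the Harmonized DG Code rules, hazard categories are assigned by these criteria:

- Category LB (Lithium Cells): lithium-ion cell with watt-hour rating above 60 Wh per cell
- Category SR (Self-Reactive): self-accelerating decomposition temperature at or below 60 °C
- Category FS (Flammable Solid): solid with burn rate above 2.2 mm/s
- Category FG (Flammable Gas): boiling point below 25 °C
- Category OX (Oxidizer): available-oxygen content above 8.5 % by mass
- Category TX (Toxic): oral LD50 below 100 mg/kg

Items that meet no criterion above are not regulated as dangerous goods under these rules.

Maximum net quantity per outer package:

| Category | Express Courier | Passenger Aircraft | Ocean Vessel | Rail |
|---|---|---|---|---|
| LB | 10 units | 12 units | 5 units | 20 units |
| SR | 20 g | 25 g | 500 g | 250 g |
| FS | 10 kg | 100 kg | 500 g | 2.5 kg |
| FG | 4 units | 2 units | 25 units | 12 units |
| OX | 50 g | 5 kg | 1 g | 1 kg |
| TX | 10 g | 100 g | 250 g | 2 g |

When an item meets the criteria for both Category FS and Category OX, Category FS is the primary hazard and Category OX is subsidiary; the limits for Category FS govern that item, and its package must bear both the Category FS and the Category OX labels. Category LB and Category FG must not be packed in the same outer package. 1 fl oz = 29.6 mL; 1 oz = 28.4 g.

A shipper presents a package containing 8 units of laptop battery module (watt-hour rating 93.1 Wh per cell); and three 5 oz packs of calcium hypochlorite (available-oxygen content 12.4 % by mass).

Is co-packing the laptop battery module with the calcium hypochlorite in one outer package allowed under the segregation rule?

Yes

With watt-hour rating 93.1 Wh per cell (> 60 Wh per cell), the laptop battery module falls in Category LB.
Calcium hypochlorite: available-oxygen content 12.4 % by mass > 8.5 % by mass → Category OX (Oxidizer).
No segregation rule bars Category LB with Category OX.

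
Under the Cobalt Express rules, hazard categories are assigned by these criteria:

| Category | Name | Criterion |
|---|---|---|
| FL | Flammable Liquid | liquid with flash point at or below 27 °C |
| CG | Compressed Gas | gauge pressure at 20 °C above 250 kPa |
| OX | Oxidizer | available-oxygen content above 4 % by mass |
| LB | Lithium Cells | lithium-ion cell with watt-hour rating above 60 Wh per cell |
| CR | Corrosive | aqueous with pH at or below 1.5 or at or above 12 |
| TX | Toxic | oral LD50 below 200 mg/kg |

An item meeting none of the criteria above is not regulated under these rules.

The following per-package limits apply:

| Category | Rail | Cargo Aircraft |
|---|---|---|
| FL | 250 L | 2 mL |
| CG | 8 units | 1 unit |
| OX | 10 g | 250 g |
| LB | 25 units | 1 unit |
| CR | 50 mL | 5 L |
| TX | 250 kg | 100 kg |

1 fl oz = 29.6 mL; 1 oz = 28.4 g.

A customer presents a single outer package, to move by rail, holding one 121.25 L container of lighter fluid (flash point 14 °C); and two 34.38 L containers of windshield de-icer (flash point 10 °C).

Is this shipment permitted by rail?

Flash point 14 °C meets the Category FL criterion (Flammable Liquid), so the lighter fluid is Category FL.
Flash point 10 °C meets the Category FL criterion (Flammable Liquid), so the windshield de-icer is Category FL.
Category FL net quantity: 121.25 L + (two 34.38 L containers = 68.76 L) = 190.01 L.
That is within the Category FL rail limit of 250 L.

Yes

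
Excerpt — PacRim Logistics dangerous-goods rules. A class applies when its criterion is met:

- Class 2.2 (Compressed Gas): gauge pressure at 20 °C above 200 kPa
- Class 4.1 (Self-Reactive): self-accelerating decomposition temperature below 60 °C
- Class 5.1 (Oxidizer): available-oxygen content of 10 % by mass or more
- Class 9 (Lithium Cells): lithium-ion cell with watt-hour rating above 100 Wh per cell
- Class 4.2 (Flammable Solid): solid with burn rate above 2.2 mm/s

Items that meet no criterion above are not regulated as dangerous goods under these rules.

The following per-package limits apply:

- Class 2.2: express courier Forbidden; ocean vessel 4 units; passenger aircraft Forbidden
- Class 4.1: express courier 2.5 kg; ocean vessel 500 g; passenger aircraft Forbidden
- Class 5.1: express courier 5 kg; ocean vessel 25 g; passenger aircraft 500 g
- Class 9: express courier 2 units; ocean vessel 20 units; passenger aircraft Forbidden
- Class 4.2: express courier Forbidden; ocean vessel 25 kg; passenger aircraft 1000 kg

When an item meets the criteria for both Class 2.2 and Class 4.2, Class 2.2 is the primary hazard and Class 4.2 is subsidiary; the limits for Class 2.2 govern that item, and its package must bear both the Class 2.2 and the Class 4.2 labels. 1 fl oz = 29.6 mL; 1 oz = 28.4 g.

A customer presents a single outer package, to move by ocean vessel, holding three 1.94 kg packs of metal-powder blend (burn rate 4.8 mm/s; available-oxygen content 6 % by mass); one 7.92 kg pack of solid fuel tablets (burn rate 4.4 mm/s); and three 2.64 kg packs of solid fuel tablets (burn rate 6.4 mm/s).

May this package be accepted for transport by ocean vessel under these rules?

Yes

Burn rate 4.8 mm/s meets the Class 4.2 criterion (Flammable Solid), so the metal-powder blend is Class 4.2.
The solid fuel tablets have burn rate 4.4 mm/s, which is > 2.2 mm/s, so they are Class 4.2 (Flammable Solid).
With burn rate 6.4 mm/s (> 2.2 mm/s), the solid fuel tablets fall in Class 4.2.
Total Class 4.2: (three 1.94 kg packs = 5.82 kg) + 7.92 kg + (three 2.64 kg packs = 7.92 kg) = 21.66 kg.
21.66 kg ≤ 25 kg (ocean vessel limit, Class 4.2) — within limit.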